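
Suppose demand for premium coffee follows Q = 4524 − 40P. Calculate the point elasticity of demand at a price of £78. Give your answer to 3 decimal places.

-2.222

At P = 78, Q = 1404.
dQ/dP = −40.
ε = (dQ/dP)(P/Q) = (-40)(78/1404).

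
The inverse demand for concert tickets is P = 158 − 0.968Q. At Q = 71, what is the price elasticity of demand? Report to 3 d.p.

At Q = 71, P = 158 − 0.968(71) = 89.27.
dP/dQ = −0.968, so dQ/dP = 1/(−0.968) = -1.033.
ε = (dQ/dP)(P/Q) = (-1.033)(89.27/71).

-1.299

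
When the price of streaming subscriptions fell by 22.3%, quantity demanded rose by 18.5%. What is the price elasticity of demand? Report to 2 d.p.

ε = %ΔQ / %ΔP = (18.5)/(-22.3) = -0.830.

-0.83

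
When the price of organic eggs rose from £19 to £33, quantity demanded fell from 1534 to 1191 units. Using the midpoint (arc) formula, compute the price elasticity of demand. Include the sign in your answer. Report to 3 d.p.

-0.468

ΔQ = 1191 − 1534 = -343; ΔP = 33 − 19 = 14.
Midpoints: P̄ = 26.00, Q̄ = 1362.5.
ε = (ΔQ/ΔP)(P̄/Q̄) = (-343/14)(26.00/1362.5).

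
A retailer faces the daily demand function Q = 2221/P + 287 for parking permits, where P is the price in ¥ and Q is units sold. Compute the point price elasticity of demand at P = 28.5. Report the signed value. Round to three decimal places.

-0.214

At P = 28.5, Q = 364.930.
dQ/dP = −2221/P² = -2.734.
ε = (dQ/dP)(P/Q) = (-2.734)(28.5/364.930).
|ε| < 1, so demand is inelastic at this price.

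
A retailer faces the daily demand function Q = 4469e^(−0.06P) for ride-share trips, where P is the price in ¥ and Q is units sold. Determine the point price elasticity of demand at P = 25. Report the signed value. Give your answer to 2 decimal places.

-1.50

At P = 25, Q = 997.169.
dQ/dP = −0.06·4469e^(−0.06P) = −0.06Q = -59.830.
ε = (dQ/dP)(P/Q) = (-59.830)(25/997.169).
|ε| > 1, so demand is elastic at this price.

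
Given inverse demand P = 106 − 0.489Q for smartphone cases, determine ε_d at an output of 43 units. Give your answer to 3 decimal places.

At Q = 43, P = 106 − 0.489(43) = 84.97.
dP/dQ = −0.489, so dQ/dP = 1/(−0.489) = -2.045.
ε = (dQ/dP)(P/Q) = (-2.045)(84.97/43).

-4.041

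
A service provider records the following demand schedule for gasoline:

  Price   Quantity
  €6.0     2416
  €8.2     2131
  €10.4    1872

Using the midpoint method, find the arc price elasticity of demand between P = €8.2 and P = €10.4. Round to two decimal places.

At P = 8.2, Q = 2131; at P = 10.4, Q = 1872.
ΔQ = -259, ΔP = 2.2. Midpoints: P̄ = 9.30, Q̄ = 2001.5.
ε = (ΔQ/ΔP)(P̄/Q̄) = (-259/2.2)(9.30/2001.5).

-0.55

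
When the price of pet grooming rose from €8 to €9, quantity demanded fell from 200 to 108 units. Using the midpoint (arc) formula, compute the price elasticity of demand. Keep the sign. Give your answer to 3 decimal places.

-5.078

ΔQ = 108 − 200 = -92; ΔP = 9 − 8 = 1.
Midpoints: P̄ = 8.50, Q̄ = 154.0.
ε = (ΔQ/ΔP)(P̄/Q̄) = (-92/1)(8.50/154.0).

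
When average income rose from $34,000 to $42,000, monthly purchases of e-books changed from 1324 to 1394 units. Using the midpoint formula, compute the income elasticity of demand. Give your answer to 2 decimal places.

ΔQ = 70, ΔI = 8000. Midpoints: Ī = 38,000, Q̄ = 1359.0.
ε_I = (ΔQ/ΔI)(Ī/Q̄) = (70/8000)(38000/1359.0).
ε_I > 0, so the good is normal.

0.24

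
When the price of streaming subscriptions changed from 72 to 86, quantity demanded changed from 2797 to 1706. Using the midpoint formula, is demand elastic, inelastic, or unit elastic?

Arc ε ≈ -2.734.
|ε| = 2.73 > 1.

elastic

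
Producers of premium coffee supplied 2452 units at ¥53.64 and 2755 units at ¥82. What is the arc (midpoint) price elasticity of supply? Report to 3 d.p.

0.278

ΔQ = 2755 − 2452 = 303; ΔP = 82 − 53.64 = 28.36.
Midpoints: P̄ = 67.82, Q̄ = 2603.5.
ε_s = (ΔQ/ΔP)(P̄/Q̄) = (303/28.36)(67.82/2603.5).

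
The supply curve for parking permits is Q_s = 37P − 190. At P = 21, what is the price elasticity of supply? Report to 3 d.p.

1.324

At P = 21, Q_s = 587.
dQ_s/dP = 37.
ε_s = (dQ_s/dP)(P/Q_s) = (37)(21/587).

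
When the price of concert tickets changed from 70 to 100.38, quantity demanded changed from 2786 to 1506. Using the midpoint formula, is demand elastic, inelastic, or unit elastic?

elastic

Arc ε ≈ -1.673.
|ε| = 1.67 > 1.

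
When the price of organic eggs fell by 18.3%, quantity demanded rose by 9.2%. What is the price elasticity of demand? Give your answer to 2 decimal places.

-0.50

ε = %ΔQ / %ΔP = (9.2)/(-18.3) = -0.503.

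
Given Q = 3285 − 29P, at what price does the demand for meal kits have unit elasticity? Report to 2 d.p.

For linear demand Q = a − bP, ε = −bP/(a − bP). |ε| = 1 when bP = a − bP, i.e. P = a/(2b).
P = 3285/(2·29) = 3285/58 = 56.6379.

56.64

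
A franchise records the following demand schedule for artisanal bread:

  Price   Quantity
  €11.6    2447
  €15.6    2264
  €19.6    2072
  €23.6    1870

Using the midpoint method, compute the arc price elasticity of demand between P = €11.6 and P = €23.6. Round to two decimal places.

-0.39

At P = 11.6, Q = 2447; at P = 23.6, Q = 1870.
ΔQ = -577, ΔP = 12.0. Midpoints: P̄ = 17.60, Q̄ = 2158.5.
ε = (ΔQ/ΔP)(P̄/Q̄) = (-577/12.0)(17.60/2158.5).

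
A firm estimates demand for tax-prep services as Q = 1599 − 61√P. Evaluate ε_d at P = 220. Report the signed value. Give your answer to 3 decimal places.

-0.652

At P = 220, Q = 694.224.
dQ/dP = −61/(2√P) = -2.056.
ε = (dQ/dP)(P/Q) = (-2.056)(220/694.224).
|ε| < 1, so demand is inelastic at this price.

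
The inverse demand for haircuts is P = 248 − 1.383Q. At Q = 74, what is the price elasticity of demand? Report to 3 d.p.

-1.423

At Q = 74, P = 248 − 1.383(74) = 145.66.
dP/dQ = −1.383, so dQ/dP = 1/(−1.383) = -0.723.
ε = (dQ/dP)(P/Q) = (-0.723)(145.66/74).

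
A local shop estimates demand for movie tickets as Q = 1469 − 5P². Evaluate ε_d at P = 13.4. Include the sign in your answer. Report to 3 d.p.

At P = 13.4, Q = 571.200.
dQ/dP = −10P = -134.
ε = (dQ/dP)(P/Q) = (-134)(13.4/571.200).
|ε| > 1, so demand is elastic at this price.

-3.144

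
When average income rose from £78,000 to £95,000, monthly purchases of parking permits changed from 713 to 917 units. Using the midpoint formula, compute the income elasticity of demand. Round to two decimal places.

ΔQ = 204, ΔI = 17000. Midpoints: Ī = 86,500, Q̄ = 815.0.
ε_I = (ΔQ/ΔI)(Ī/Q̄) = (204/17000)(86500/815.0).

1.27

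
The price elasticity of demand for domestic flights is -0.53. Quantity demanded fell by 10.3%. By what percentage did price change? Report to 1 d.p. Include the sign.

19.4%

%ΔP ≈ %ΔQ / ε = (-10.3%)/(-0.53) = 19.43%.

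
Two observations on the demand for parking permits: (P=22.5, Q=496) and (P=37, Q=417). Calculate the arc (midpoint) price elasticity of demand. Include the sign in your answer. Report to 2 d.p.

ΔQ = 417 − 496 = -79; ΔP = 37 − 22.5 = 14.5.
Midpoints: P̄ = 29.75, Q̄ = 456.5.
ε = (ΔQ/ΔP)(P̄/Q̄) = (-79/14.5)(29.75/456.5).

-0.36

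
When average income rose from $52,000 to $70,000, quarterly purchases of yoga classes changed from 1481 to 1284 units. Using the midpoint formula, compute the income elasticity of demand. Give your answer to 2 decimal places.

-0.48

ΔQ = -197, ΔI = 18000. Midpoints: Ī = 61,000, Q̄ = 1382.5.
ε_I = (ΔQ/ΔI)(Ī/Q̄) = (-197/18000)(61000/1382.5).
ε_I < 0, so the good is inferior.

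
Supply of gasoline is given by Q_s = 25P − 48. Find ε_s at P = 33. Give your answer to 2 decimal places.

At P = 33, Q_s = 777.
dQ_s/dP = 25.
ε_s = (dQ_s/dP)(P/Q_s) = (25)(33/777).

1.06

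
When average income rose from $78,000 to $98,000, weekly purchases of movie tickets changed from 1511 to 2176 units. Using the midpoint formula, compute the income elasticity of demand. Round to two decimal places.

1.59

ΔQ = 665, ΔI = 20000. Midpoints: Ī = 88,000, Q̄ = 1843.5.
ε_I = (ΔQ/ΔI)(Ī/Q̄) = (665/20000)(88000/1843.5).
ε_I > 0, so the good is normal.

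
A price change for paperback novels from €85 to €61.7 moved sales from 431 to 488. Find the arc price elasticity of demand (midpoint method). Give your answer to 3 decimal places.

ΔQ = 488 − 431 = 57; ΔP = 61.7 − 85 = -23.3.
Midpoints: P̄ = 73.35, Q̄ = 459.5.
ε = (ΔQ/ΔP)(P̄/Q̄) = (57/-23.3)(73.35/459.5).

-0.391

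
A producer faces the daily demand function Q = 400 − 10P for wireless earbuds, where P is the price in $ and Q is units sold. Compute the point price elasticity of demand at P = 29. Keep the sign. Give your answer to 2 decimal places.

At P = 29, Q = 110.
dQ/dP = −10.
ε = (dQ/dP)(P/Q) = (-10)(29/110).
|ε| > 1, so demand is elastic at this price.

-2.64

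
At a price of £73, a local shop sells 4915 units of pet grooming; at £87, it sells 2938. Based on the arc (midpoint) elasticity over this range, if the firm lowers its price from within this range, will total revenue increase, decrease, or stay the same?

increase

Arc ε = (-1977/14)(80.00/3926.5) ≈ -2.877.
|ε| = 2.88 > 1, so demand is elastic. A price cut therefore raises total revenue.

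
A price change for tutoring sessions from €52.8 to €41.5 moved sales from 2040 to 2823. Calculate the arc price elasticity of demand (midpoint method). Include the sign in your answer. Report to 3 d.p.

-1.344

ΔQ = 2823 − 2040 = 783; ΔP = 41.5 − 52.8 = -11.3.
Midpoints: P̄ = 47.15, Q̄ = 2431.5.
ε = (ΔQ/ΔP)(P̄/Q̄) = (783/-11.3)(47.15/2431.5).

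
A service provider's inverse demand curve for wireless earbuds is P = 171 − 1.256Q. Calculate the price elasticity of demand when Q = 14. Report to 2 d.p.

-8.72

At Q = 14, P = 171 − 1.256(14) = 153.42.
dP/dQ = −1.256, so dQ/dP = 1/(−1.256) = -0.796.
ε = (dQ/dP)(P/Q) = (-0.796)(153.42/14).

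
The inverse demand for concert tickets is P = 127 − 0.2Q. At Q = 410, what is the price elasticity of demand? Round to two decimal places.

-0.55

At Q = 410, P = 127 − 0.2(410) = 45.00.
dP/dQ = −0.2, so dQ/dP = 1/(−0.2) = -5.000.
ε = (dQ/dP)(P/Q) = (-5.000)(45.00/410).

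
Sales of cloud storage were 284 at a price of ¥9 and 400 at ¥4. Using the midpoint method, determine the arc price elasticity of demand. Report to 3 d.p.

-0.441

ΔQ = 400 − 284 = 116; ΔP = 4 − 9 = -5.
Midpoints: P̄ = 6.50, Q̄ = 342.0.
ε = (ΔQ/ΔP)(P̄/Q̄) = (116/-5)(6.50/342.0).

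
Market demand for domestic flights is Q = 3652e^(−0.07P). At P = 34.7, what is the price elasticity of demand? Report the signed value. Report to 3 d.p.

-2.429

At P = 34.7, Q = 321.832.
dQ/dP = −0.07·3652e^(−0.07P) = −0.07Q = -22.528.
ε = (dQ/dP)(P/Q) = (-22.528)(34.7/321.832).
|ε| > 1, so demand is elastic at this price.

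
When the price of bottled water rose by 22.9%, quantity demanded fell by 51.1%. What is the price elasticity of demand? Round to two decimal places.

-2.23

ε = %ΔQ / %ΔP = (-51.1)/(22.9) = -2.231.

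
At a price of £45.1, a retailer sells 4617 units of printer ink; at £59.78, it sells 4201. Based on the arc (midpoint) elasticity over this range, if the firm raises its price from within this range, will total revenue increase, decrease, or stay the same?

increase

Arc ε = (-416/14.68)(52.44/4409.0) ≈ -0.337.
|ε| = 0.34 < 1, so demand is inelastic. A price rise therefore raises total revenue.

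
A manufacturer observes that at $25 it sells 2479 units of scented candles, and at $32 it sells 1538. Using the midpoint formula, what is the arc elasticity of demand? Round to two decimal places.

-1.91

ΔQ = 1538 − 2479 = -941; ΔP = 32 − 25 = 7.
Midpoints: P̄ = 28.50, Q̄ = 2008.5.
ε = (ΔQ/ΔP)(P̄/Q̄) = (-941/7)(28.50/2008.5).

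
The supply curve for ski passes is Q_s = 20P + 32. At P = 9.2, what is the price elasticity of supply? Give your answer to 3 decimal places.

At P = 9.2, Q_s = 216.
dQ_s/dP = 20.
ε_s = (dQ_s/dP)(P/Q_s) = (20)(9.2/216).

0.852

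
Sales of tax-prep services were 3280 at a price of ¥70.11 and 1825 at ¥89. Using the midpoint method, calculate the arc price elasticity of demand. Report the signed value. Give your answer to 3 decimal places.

ΔQ = 1825 − 3280 = -1455; ΔP = 89 − 70.11 = 18.89.
Midpoints: P̄ = 79.56, Q̄ = 2552.5.
ε = (ΔQ/ΔP)(P̄/Q̄) = (-1455/18.89)(79.56/2552.5).

-2.401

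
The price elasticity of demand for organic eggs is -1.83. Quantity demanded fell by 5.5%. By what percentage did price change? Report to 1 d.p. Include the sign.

3.0%

%ΔP ≈ %ΔQ / ε = (-5.5%)/(-1.83) = 3.01%.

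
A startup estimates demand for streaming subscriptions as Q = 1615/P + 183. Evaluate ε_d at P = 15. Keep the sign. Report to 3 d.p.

At P = 15, Q = 290.667.
dQ/dP = −1615/P² = -7.178.
ε = (dQ/dP)(P/Q) = (-7.178)(15/290.667).

-0.370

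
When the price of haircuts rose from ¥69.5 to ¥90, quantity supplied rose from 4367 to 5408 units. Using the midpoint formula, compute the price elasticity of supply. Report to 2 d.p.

ΔQ = 5408 − 4367 = 1041; ΔP = 90 − 69.5 = 20.5.
Midpoints: P̄ = 79.75, Q̄ = 4887.5.
ε_s = (ΔQ/ΔP)(P̄/Q̄) = (1041/20.5)(79.75/4887.5).

0.83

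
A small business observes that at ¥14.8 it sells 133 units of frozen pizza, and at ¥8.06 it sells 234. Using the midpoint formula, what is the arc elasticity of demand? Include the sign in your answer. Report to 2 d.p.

-0.93

ΔQ = 234 − 133 = 101; ΔP = 8.06 − 14.8 = -6.74.
Midpoints: P̄ = 11.43, Q̄ = 183.5.
ε = (ΔQ/ΔP)(P̄/Q̄) = (101/-6.74)(11.43/183.5).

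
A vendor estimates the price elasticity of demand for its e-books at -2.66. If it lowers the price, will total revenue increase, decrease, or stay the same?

increase

|ε| = 2.66 > 1, so demand is elastic. A price cut therefore raises total revenue.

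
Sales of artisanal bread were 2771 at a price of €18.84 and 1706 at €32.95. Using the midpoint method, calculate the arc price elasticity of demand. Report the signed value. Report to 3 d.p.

-0.873

ΔQ = 1706 − 2771 = -1065; ΔP = 32.95 − 18.84 = 14.11.
Midpoints: P̄ = 25.90, Q̄ = 2238.5.
ε = (ΔQ/ΔP)(P̄/Q̄) = (-1065/14.11)(25.90/2238.5).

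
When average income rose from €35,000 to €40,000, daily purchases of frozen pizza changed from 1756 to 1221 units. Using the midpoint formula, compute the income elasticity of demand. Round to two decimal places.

ΔQ = -535, ΔI = 5000. Midpoints: Ī = 37,500, Q̄ = 1488.5.
ε_I = (ΔQ/ΔI)(Ī/Q̄) = (-535/5000)(37500/1488.5).

-2.70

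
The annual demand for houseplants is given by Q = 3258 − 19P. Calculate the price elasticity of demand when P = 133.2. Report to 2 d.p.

-3.48

At P = 133.2, Q = 727.200.
dQ/dP = −19.
ε = (dQ/dP)(P/Q) = (-19)(133.2/727.200).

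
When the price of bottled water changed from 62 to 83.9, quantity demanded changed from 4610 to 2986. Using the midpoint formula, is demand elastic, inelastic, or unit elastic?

Arc ε ≈ -1.424.
|ε| = 1.42 > 1.

elastic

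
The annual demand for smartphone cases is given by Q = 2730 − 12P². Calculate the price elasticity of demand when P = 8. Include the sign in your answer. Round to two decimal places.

-0.78

At P = 8, Q = 1962.
dQ/dP = −24P = -192.
ε = (dQ/dP)(P/Q) = (-192)(8/1962).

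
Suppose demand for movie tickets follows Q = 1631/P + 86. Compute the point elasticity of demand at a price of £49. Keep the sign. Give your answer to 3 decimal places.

At P = 49, Q = 119.286.
dQ/dP = −1631/P² = -0.679.
ε = (dQ/dP)(P/Q) = (-0.679)(49/119.286).

-0.279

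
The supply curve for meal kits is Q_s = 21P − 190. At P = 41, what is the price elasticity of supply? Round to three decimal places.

1.283

At P = 41, Q_s = 671.
dQ_s/dP = 21.
ε_s = (dQ_s/dP)(P/Q_s) = (21)(41/671).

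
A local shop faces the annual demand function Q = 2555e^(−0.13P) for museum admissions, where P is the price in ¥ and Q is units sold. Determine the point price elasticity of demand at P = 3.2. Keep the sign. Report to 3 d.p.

-0.416

At P = 3.2, Q = 1685.483.
dQ/dP = −0.13·2555e^(−0.13P) = −0.13Q = -219.113.
ε = (dQ/dP)(P/Q) = (-219.113)(3.2/1685.483).
|ε| < 1, so demand is inelastic at this price.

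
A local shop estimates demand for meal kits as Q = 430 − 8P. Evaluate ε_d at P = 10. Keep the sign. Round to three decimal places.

-0.229

At P = 10, Q = 350.
dQ/dP = −8.
ε = (dQ/dP)(P/Q) = (-8)(10/350).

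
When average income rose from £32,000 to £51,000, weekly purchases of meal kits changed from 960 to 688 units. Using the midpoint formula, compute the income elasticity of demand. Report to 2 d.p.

-0.72

ΔQ = -272, ΔI = 19000. Midpoints: Ī = 41,500, Q̄ = 824.0.
ε_I = (ΔQ/ΔI)(Ī/Q̄) = (-272/19000)(41500/824.0).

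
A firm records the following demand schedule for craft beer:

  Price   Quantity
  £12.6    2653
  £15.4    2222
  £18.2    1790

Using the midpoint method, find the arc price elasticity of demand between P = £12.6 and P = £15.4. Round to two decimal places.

At P = 12.6, Q = 2653; at P = 15.4, Q = 2222.
ΔQ = -431, ΔP = 2.8. Midpoints: P̄ = 14.00, Q̄ = 2437.5.
ε = (ΔQ/ΔP)(P̄/Q̄) = (-431/2.8)(14.00/2437.5).

-0.88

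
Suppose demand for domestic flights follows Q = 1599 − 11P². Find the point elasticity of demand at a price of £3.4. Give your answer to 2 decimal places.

-0.17

At P = 3.4, Q = 1471.840.
dQ/dP = −22P = -74.800.
ε = (dQ/dP)(P/Q) = (-74.800)(3.4/1471.840).
|ε| < 1, so demand is inelastic at this price.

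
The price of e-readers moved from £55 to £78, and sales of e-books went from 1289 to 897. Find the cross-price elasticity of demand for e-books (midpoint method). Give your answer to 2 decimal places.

-1.04

ΔQ_x = 897 − 1289 = -392; ΔP_y = 78 − 55 = 23.
Midpoints: P̄_y = 66.50, Q̄_x = 1093.0.
ε_xy = (ΔQ_x/ΔP_y)(P̄_y/Q̄_x) = (-392/23)(66.50/1093.0).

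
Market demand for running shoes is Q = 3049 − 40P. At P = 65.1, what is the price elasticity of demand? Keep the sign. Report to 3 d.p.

At P = 65.1, Q = 445.
dQ/dP = −40.
ε = (dQ/dP)(P/Q) = (-40)(65.1/445).
|ε| > 1, so demand is elastic at this price.

-5.852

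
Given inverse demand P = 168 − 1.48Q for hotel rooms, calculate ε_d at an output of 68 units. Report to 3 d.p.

-0.669

At Q = 68, P = 168 − 1.48(68) = 67.36.
dP/dQ = −1.48, so dQ/dP = 1/(−1.48) = -0.676.
ε = (dQ/dP)(P/Q) = (-0.676)(67.36/68).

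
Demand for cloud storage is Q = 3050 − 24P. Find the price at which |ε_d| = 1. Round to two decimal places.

For linear demand Q = a − bP, ε = −bP/(a − bP). |ε| = 1 when bP = a − bP, i.e. P = a/(2b).
P = 3050/(2·24) = 3050/48 = 63.5417.

63.54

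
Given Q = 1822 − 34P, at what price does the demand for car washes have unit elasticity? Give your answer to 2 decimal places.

For linear demand Q = a − bP, ε = −bP/(a − bP). |ε| = 1 when bP = a − bP, i.e. P = a/(2b).
P = 1822/(2·34) = 1822/68 = 26.7941.

26.79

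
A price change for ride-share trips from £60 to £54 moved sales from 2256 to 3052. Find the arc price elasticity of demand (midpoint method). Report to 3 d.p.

ΔQ = 3052 − 2256 = 796; ΔP = 54 − 60 = -6.
Midpoints: P̄ = 57.00, Q̄ = 2654.0.
ε = (ΔQ/ΔP)(P̄/Q̄) = (796/-6)(57.00/2654.0).

-2.849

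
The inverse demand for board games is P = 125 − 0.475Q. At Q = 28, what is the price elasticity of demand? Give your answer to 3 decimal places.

-8.398

At Q = 28, P = 125 − 0.475(28) = 111.70.
dP/dQ = −0.475, so dQ/dP = 1/(−0.475) = -2.105.
ε = (dQ/dP)(P/Q) = (-2.105)(111.70/28).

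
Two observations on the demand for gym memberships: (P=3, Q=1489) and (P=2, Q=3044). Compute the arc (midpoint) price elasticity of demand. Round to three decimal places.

-1.715

ΔQ = 3044 − 1489 = 1555; ΔP = 2 − 3 = -1.
Midpoints: P̄ = 2.50, Q̄ = 2266.5.
ε = (ΔQ/ΔP)(P̄/Q̄) = (1555/-1)(2.50/2266.5).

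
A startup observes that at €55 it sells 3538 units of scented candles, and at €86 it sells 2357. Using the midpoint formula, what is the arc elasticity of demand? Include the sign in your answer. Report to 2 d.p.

ΔQ = 2357 − 3538 = -1181; ΔP = 86 − 55 = 31.
Midpoints: P̄ = 70.50, Q̄ = 2947.5.
ε = (ΔQ/ΔP)(P̄/Q̄) = (-1181/31)(70.50/2947.5).

-0.91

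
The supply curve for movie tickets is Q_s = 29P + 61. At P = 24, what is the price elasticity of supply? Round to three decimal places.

At P = 24, Q_s = 757.
dQ_s/dP = 29.
ε_s = (dQ_s/dP)(P/Q_s) = (29)(24/757).

0.919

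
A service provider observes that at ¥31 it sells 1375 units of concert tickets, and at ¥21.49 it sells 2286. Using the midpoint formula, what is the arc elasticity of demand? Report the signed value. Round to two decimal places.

ΔQ = 2286 − 1375 = 911; ΔP = 21.49 − 31 = -9.51.
Midpoints: P̄ = 26.24, Q̄ = 1830.5.
ε = (ΔQ/ΔP)(P̄/Q̄) = (911/-9.51)(26.24/1830.5).

-1.37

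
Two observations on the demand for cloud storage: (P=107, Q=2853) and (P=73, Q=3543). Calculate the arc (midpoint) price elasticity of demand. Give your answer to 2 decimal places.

-0.57

ΔQ = 3543 − 2853 = 690; ΔP = 73 − 107 = -34.
Midpoints: P̄ = 90.00, Q̄ = 3198.0.
ε = (ΔQ/ΔP)(P̄/Q̄) = (690/-34)(90.00/3198.0).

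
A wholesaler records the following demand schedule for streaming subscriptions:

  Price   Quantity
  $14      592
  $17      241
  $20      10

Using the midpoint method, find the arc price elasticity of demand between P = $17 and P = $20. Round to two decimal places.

At P = 17, Q = 241; at P = 20, Q = 10.
ΔQ = -231, ΔP = 3. Midpoints: P̄ = 18.50, Q̄ = 125.5.
ε = (ΔQ/ΔP)(P̄/Q̄) = (-231/3)(18.50/125.5).

-11.35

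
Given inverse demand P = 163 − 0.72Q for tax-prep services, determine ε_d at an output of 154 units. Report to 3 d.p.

-0.470

At Q = 154, P = 163 − 0.72(154) = 52.12.
dP/dQ = −0.72, so dQ/dP = 1/(−0.72) = -1.389.
ε = (dQ/dP)(P/Q) = (-1.389)(52.12/154).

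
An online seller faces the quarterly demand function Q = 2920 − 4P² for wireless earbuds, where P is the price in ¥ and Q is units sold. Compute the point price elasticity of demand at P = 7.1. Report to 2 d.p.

-0.15

At P = 7.1, Q = 2718.360.
dQ/dP = −8P = -56.800.
ε = (dQ/dP)(P/Q) = (-56.800)(7.1/2718.360).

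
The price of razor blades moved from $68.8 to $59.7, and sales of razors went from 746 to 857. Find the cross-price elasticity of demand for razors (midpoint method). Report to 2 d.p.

ΔQ_x = 857 − 746 = 111; ΔP_y = 59.7 − 68.8 = -9.1.
Midpoints: P̄_y = 64.25, Q̄_x = 801.5.
ε_xy = (ΔQ_x/ΔP_y)(P̄_y/Q̄_x) = (111/-9.1)(64.25/801.5).
ε_xy < 0, so the goods are complements.

-0.98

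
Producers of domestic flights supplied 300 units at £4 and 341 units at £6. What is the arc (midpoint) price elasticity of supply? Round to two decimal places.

ΔQ = 341 − 300 = 41; ΔP = 6 − 4 = 2.
Midpoints: P̄ = 5.00, Q̄ = 320.5.
ε_s = (ΔQ/ΔP)(P̄/Q̄) = (41/2)(5.00/320.5).

0.32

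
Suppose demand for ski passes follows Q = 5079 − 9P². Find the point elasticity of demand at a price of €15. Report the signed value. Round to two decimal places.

At P = 15, Q = 3054.
dQ/dP = −18P = -270.
ε = (dQ/dP)(P/Q) = (-270)(15/3054).

-1.33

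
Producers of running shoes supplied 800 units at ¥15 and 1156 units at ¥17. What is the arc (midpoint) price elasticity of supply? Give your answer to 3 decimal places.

2.912

ΔQ = 1156 − 800 = 356; ΔP = 17 − 15 = 2.
Midpoints: P̄ = 16.00, Q̄ = 978.0.
ε_s = (ΔQ/ΔP)(P̄/Q̄) = (356/2)(16.00/978.0).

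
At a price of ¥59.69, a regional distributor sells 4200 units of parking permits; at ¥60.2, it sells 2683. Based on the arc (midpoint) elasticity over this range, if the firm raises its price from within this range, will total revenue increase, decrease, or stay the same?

Arc ε = (-1517/0.51)(59.95/3441.5) ≈ -51.811.
|ε| = 51.81 > 1, so demand is elastic. A price rise therefore reduces total revenue.

decrease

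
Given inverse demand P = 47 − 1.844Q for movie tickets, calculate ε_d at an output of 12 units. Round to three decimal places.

At Q = 12, P = 47 − 1.844(12) = 24.87.
dP/dQ = −1.844, so dQ/dP = 1/(−1.844) = -0.542.
ε = (dQ/dP)(P/Q) = (-0.542)(24.87/12).

-1.124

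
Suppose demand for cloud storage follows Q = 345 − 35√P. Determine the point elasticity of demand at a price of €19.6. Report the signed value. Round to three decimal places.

-0.408

At P = 19.6, Q = 190.048.
dQ/dP = −35/(2√P) = -3.953.
ε = (dQ/dP)(P/Q) = (-3.953)(19.6/190.048).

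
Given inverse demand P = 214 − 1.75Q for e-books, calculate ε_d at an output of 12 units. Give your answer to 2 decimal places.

-9.19

At Q = 12, P = 214 − 1.75(12) = 193.00.
dP/dQ = −1.75, so dQ/dP = 1/(−1.75) = -0.571.
ε = (dQ/dP)(P/Q) = (-0.571)(193.00/12).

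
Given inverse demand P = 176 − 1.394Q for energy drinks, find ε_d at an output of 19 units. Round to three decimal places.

At Q = 19, P = 176 − 1.394(19) = 149.51.
dP/dQ = −1.394, so dQ/dP = 1/(−1.394) = -0.717.
ε = (dQ/dP)(P/Q) = (-0.717)(149.51/19).

-5.645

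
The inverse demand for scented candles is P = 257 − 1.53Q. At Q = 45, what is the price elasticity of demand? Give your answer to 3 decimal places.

-2.733

At Q = 45, P = 257 − 1.53(45) = 188.15.
dP/dQ = −1.53, so dQ/dP = 1/(−1.53) = -0.654.
ε = (dQ/dP)(P/Q) = (-0.654)(188.15/45).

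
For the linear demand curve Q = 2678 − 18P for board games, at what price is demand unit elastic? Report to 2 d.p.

74.39

For linear demand Q = a − bP, ε = −bP/(a − bP). |ε| = 1 when bP = a − bP, i.e. P = a/(2b).
P = 2678/(2·18) = 2678/36 = 74.3889.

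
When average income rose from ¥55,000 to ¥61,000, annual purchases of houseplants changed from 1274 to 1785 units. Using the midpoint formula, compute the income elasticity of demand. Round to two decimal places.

3.23

ΔQ = 511, ΔI = 6000. Midpoints: Ī = 58,000, Q̄ = 1529.5.
ε_I = (ΔQ/ΔI)(Ī/Q̄) = (511/6000)(58000/1529.5).
ε_I > 0, so the good is normal.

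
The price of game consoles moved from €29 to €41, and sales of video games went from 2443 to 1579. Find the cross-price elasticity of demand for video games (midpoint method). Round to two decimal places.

ΔQ_x = 1579 − 2443 = -864; ΔP_y = 41 − 29 = 12.
Midpoints: P̄_y = 35.00, Q̄_x = 2011.0.
ε_xy = (ΔQ_x/ΔP_y)(P̄_y/Q̄_x) = (-864/12)(35.00/2011.0).

-1.25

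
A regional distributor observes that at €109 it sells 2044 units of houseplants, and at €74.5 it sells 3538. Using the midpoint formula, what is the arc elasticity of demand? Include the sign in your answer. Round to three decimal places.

ΔQ = 3538 − 2044 = 1494; ΔP = 74.5 − 109 = -34.5.
Midpoints: P̄ = 91.75, Q̄ = 2791.0.
ε = (ΔQ/ΔP)(P̄/Q̄) = (1494/-34.5)(91.75/2791.0).

-1.424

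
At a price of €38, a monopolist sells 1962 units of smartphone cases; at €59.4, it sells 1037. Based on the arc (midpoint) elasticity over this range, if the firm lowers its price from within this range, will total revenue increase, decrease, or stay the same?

increase

Arc ε = (-925/21.4)(48.70/1499.5) ≈ -1.404.
|ε| = 1.40 > 1, so demand is elastic. A price cut therefore raises total revenue.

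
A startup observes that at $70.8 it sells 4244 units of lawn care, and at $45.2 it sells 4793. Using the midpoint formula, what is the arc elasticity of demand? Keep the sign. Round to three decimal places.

ΔQ = 4793 − 4244 = 549; ΔP = 45.2 − 70.8 = -25.6.
Midpoints: P̄ = 58.00, Q̄ = 4518.5.
ε = (ΔQ/ΔP)(P̄/Q̄) = (549/-25.6)(58.00/4518.5).

-0.275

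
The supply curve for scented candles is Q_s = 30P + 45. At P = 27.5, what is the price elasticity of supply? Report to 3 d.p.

0.948

At P = 27.5, Q_s = 870.
dQ_s/dP = 30.
ε_s = (dQ_s/dP)(P/Q_s) = (30)(27.5/870).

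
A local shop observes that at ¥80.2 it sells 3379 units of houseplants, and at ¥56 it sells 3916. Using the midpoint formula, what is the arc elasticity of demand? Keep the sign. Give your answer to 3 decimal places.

-0.414

ΔQ = 3916 − 3379 = 537; ΔP = 56 − 80.2 = -24.2.
Midpoints: P̄ = 68.10, Q̄ = 3647.5.
ε = (ΔQ/ΔP)(P̄/Q̄) = (537/-24.2)(68.10/3647.5).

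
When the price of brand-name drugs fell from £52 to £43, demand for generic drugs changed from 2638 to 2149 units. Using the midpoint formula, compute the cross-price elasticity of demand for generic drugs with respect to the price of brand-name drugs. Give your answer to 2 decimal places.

ΔQ_x = 2149 − 2638 = -489; ΔP_y = 43 − 52 = -9.
Midpoints: P̄_y = 47.50, Q̄_x = 2393.5.
ε_xy = (ΔQ_x/ΔP_y)(P̄_y/Q̄_x) = (-489/-9)(47.50/2393.5).

1.08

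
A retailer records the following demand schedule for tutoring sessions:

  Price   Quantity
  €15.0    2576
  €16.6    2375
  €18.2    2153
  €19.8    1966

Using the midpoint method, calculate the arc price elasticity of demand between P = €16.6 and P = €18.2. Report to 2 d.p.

-1.07

At P = 16.6, Q = 2375; at P = 18.2, Q = 2153.
ΔQ = -222, ΔP = 1.6. Midpoints: P̄ = 17.40, Q̄ = 2264.0.
ε = (ΔQ/ΔP)(P̄/Q̄) = (-222/1.6)(17.40/2264.0).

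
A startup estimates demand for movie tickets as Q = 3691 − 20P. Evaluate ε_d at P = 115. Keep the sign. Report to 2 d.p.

-1.65

At P = 115, Q = 1391.
dQ/dP = −20.
ε = (dQ/dP)(P/Q) = (-20)(115/1391).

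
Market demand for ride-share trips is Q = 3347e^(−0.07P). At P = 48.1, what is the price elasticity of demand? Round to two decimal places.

At P = 48.1, Q = 115.448.
dQ/dP = −0.07·3347e^(−0.07P) = −0.07Q = -8.081.
ε = (dQ/dP)(P/Q) = (-8.081)(48.1/115.448).
|ε| > 1, so demand is elastic at this price.

-3.37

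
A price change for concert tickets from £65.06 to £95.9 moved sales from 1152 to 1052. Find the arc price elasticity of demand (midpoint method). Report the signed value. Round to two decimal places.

-0.24

ΔQ = 1052 − 1152 = -100; ΔP = 95.9 − 65.06 = 30.84.
Midpoints: P̄ = 80.48, Q̄ = 1102.0.
ε = (ΔQ/ΔP)(P̄/Q̄) = (-100/30.84)(80.48/1102.0).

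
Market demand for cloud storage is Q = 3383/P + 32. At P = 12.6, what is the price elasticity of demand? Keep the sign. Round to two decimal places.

At P = 12.6, Q = 300.492.
dQ/dP = −3383/P² = -21.309.
ε = (dQ/dP)(P/Q) = (-21.309)(12.6/300.492).
|ε| < 1, so demand is inelastic at this price.

-0.89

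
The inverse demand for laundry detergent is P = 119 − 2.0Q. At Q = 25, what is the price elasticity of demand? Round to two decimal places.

-1.38

At Q = 25, P = 119 − 2.0(25) = 69.00.
dP/dQ = −2.0, so dQ/dP = 1/(−2.0) = -0.500.
ε = (dQ/dP)(P/Q) = (-0.500)(69.00/25).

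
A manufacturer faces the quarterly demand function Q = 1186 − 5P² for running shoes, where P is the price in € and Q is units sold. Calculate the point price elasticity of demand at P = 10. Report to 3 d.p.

-1.458

At P = 10, Q = 686.
dQ/dP = −10P = -100.
ε = (dQ/dP)(P/Q) = (-100)(10/686).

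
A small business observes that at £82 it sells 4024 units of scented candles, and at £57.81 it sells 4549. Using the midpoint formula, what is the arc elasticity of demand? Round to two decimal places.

-0.35

ΔQ = 4549 − 4024 = 525; ΔP = 57.81 − 82 = -24.19.
Midpoints: P̄ = 69.91, Q̄ = 4286.5.
ε = (ΔQ/ΔP)(P̄/Q̄) = (525/-24.19)(69.91/4286.5).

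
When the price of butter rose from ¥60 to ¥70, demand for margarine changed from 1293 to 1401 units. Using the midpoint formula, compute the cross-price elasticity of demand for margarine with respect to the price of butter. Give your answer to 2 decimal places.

0.52

ΔQ_x = 1401 − 1293 = 108; ΔP_y = 70 − 60 = 10.
Midpoints: P̄_y = 65.00, Q̄_x = 1347.0.
ε_xy = (ΔQ_x/ΔP_y)(P̄_y/Q̄_x) = (108/10)(65.00/1347.0).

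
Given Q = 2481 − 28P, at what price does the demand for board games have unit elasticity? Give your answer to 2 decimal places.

44.30

For linear demand Q = a − bP, ε = −bP/(a − bP). |ε| = 1 when bP = a − bP, i.e. P = a/(2b).
P = 2481/(2·28) = 2481/56 = 44.3036.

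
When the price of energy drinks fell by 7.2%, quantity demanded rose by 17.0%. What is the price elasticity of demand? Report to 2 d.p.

ε = %ΔQ / %ΔP = (17.0)/(-7.2) = -2.361.

-2.36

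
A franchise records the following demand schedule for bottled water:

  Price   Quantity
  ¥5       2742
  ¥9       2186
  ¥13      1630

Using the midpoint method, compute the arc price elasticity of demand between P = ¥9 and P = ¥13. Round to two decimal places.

At P = 9, Q = 2186; at P = 13, Q = 1630.
ΔQ = -556, ΔP = 4. Midpoints: P̄ = 11.00, Q̄ = 1908.0.
ε = (ΔQ/ΔP)(P̄/Q̄) = (-556/4)(11.00/1908.0).

-0.80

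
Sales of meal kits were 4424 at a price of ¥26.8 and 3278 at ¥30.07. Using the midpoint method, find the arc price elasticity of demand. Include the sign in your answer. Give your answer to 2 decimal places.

-2.59

ΔQ = 3278 − 4424 = -1146; ΔP = 30.07 − 26.8 = 3.27.
Midpoints: P̄ = 28.44, Q̄ = 3851.0.
ε = (ΔQ/ΔP)(P̄/Q̄) = (-1146/3.27)(28.44/3851.0).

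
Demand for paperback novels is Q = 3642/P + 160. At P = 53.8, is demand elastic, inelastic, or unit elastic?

Q = 227.695, dQ/dP = -1.258.
ε = (dQ/dP)(P/Q) ≈ -0.297.
|ε| = 0.30 < 1.

inelastic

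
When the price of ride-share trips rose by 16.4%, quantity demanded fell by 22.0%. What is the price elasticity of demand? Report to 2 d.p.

ε = %ΔQ / %ΔP = (-22.0)/(16.4) = -1.341.

-1.34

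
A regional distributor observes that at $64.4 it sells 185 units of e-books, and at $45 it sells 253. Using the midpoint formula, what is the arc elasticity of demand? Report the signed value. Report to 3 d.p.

ΔQ = 253 − 185 = 68; ΔP = 45 − 64.4 = -19.4.
Midpoints: P̄ = 54.70, Q̄ = 219.0.
ε = (ΔQ/ΔP)(P̄/Q̄) = (68/-19.4)(54.70/219.0).

-0.875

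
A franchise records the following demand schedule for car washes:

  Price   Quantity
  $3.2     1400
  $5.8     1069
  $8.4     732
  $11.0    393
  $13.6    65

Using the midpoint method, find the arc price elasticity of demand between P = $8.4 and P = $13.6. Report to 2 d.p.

At P = 8.4, Q = 732; at P = 13.6, Q = 65.
ΔQ = -667, ΔP = 5.2. Midpoints: P̄ = 11.00, Q̄ = 398.5.
ε = (ΔQ/ΔP)(P̄/Q̄) = (-667/5.2)(11.00/398.5).

-3.54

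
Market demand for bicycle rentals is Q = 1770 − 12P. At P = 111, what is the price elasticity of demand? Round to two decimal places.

-3.04

At P = 111, Q = 438.
dQ/dP = −12.
ε = (dQ/dP)(P/Q) = (-12)(111/438).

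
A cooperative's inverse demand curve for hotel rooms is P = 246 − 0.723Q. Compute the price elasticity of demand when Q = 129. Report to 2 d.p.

-1.64

At Q = 129, P = 246 − 0.723(129) = 152.73.
dP/dQ = −0.723, so dQ/dP = 1/(−0.723) = -1.383.
ε = (dQ/dP)(P/Q) = (-1.383)(152.73/129).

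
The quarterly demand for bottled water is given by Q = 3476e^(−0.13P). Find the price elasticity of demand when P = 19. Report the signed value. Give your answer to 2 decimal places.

At P = 19, Q = 294.017.
dQ/dP = −0.13·3476e^(−0.13P) = −0.13Q = -38.222.
ε = (dQ/dP)(P/Q) = (-38.222)(19/294.017).
|ε| > 1, so demand is elastic at this price.

-2.47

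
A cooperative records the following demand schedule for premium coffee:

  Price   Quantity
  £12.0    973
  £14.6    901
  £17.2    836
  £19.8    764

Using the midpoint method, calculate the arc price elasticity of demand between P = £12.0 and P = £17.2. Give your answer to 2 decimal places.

-0.43

At P = 12.0, Q = 973; at P = 17.2, Q = 836.
ΔQ = -137, ΔP = 5.2. Midpoints: P̄ = 14.60, Q̄ = 904.5.
ε = (ΔQ/ΔP)(P̄/Q̄) = (-137/5.2)(14.60/904.5).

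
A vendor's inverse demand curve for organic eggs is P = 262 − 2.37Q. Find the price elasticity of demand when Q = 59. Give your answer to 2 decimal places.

-0.87

At Q = 59, P = 262 − 2.37(59) = 122.17.
dP/dQ = −2.37, so dQ/dP = 1/(−2.37) = -0.422.
ε = (dQ/dP)(P/Q) = (-0.422)(122.17/59).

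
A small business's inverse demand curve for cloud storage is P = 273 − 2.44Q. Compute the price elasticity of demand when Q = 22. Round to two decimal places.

At Q = 22, P = 273 − 2.44(22) = 219.32.
dP/dQ = −2.44, so dQ/dP = 1/(−2.44) = -0.410.
ε = (dQ/dP)(P/Q) = (-0.410)(219.32/22).

-4.09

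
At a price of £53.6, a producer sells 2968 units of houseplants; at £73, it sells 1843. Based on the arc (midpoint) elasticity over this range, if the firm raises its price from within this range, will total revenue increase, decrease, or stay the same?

decrease

Arc ε = (-1125/19.4)(63.30/2405.5) ≈ -1.526.
|ε| = 1.53 > 1, so demand is elastic. A price rise therefore reduces total revenue.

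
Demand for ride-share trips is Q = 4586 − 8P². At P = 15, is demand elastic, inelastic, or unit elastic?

elastic

Q = 2786, dQ/dP = -240.
ε = (dQ/dP)(P/Q) ≈ -1.292.
|ε| = 1.29 > 1.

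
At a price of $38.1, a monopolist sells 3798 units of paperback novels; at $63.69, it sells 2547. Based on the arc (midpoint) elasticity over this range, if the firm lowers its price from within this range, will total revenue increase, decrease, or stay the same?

Arc ε = (-1251/25.59)(50.89/3172.5) ≈ -0.784.
|ε| = 0.78 < 1, so demand is inelastic. A price cut therefore reduces total revenue.

decrease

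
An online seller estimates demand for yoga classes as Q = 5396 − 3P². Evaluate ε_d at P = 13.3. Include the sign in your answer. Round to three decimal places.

-0.218

At P = 13.3, Q = 4865.330.
dQ/dP = −6P = -79.800.
ε = (dQ/dP)(P/Q) = (-79.800)(13.3/4865.330).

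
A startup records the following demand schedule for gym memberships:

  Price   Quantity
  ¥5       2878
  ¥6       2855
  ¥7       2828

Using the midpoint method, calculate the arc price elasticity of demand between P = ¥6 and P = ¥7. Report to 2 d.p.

-0.06

At P = 6, Q = 2855; at P = 7, Q = 2828.
ΔQ = -27, ΔP = 1. Midpoints: P̄ = 6.50, Q̄ = 2841.5.
ε = (ΔQ/ΔP)(P̄/Q̄) = (-27/1)(6.50/2841.5).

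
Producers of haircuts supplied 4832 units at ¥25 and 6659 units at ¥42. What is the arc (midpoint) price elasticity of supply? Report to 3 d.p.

0.627

ΔQ = 6659 − 4832 = 1827; ΔP = 42 − 25 = 17.
Midpoints: P̄ = 33.50, Q̄ = 5745.5.
ε_s = (ΔQ/ΔP)(P̄/Q̄) = (1827/17)(33.50/5745.5).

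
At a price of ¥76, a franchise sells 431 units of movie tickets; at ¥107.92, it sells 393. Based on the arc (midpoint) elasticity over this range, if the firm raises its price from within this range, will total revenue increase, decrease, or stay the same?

Arc ε = (-38/31.92)(91.96/412.0) ≈ -0.266.
|ε| = 0.27 < 1, so demand is inelastic. A price rise therefore raises total revenue.

increase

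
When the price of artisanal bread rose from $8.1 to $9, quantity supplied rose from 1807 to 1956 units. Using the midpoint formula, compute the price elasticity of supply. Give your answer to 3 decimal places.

ΔQ = 1956 − 1807 = 149; ΔP = 9 − 8.1 = 0.9.
Midpoints: P̄ = 8.55, Q̄ = 1881.5.
ε_s = (ΔQ/ΔP)(P̄/Q̄) = (149/0.9)(8.55/1881.5).

0.752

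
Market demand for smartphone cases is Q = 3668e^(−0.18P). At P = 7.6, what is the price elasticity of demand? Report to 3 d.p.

-1.368

At P = 7.6, Q = 933.930.
dQ/dP = −0.18·3668e^(−0.18P) = −0.18Q = -168.107.
ε = (dQ/dP)(P/Q) = (-168.107)(7.6/933.930).
|ε| > 1, so demand is elastic at this price.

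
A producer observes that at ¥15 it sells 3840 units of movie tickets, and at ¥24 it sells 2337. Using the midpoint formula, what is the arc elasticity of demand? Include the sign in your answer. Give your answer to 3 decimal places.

-1.054

ΔQ = 2337 − 3840 = -1503; ΔP = 24 − 15 = 9.
Midpoints: P̄ = 19.50, Q̄ = 3088.5.
ε = (ΔQ/ΔP)(P̄/Q̄) = (-1503/9)(19.50/3088.5).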